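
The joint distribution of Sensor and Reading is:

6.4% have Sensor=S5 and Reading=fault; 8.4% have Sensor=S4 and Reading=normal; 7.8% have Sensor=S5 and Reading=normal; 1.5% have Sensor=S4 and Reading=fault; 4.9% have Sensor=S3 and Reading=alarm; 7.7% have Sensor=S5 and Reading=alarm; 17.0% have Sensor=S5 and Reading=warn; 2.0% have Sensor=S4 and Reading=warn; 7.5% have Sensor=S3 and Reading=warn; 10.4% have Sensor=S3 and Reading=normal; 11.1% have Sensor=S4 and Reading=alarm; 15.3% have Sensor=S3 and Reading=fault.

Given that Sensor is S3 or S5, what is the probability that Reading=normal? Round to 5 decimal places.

0.23636

P(Sensor=S3) = 0.104 + 0.075 + 0.049 + 0.153 = 0.381.
P(Sensor=S5) = 0.078 + 0.170 + 0.077 + 0.064 = 0.389.
P(Sensor ∈ {S3, S5}) = 0.381 + 0.389 = 0.770; P(Reading=normal, Sensor ∈ {S3, S5}) = 0.104 + 0.078 = 0.182.
P(Reading=normal | Sensor ∈ {S3, S5}) = 0.182/0.770 = 0.23636.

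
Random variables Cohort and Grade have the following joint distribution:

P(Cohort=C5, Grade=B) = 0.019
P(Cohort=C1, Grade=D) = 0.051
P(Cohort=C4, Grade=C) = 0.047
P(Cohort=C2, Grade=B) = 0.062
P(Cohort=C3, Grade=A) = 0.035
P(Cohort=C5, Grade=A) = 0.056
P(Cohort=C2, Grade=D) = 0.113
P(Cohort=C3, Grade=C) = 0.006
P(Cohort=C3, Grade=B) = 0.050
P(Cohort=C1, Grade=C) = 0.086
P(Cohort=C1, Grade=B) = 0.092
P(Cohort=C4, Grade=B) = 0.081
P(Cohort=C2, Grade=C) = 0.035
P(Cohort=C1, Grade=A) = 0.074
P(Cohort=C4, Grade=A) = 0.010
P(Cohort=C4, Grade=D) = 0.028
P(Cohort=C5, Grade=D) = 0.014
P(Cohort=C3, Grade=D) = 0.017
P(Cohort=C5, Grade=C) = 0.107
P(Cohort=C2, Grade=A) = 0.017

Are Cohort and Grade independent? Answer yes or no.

no

P(Cohort=C2) = 0.227 and P(Grade=D) = 0.223, so their product is 0.05062, but P(Cohort=C2, Grade=D) = 0.113. Since these differ, Cohort and Grade are not independent.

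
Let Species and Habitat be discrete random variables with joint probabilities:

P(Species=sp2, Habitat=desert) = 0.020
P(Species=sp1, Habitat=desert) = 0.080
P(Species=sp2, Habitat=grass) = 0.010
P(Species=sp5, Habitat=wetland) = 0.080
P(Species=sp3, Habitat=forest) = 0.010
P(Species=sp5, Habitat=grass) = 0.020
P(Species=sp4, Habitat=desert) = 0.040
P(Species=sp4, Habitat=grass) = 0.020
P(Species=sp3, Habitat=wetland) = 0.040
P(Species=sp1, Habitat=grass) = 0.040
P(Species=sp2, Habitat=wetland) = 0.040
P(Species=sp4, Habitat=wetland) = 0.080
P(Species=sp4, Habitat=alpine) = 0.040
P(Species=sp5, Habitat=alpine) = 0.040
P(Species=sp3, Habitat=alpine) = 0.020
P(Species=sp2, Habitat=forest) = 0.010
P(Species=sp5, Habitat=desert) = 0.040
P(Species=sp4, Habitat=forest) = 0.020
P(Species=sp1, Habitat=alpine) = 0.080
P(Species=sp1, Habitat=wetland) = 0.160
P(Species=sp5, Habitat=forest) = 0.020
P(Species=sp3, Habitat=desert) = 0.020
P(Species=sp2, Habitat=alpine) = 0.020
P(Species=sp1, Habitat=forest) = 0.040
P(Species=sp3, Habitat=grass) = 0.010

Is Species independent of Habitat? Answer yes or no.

Every cell satisfies P(Species,Habitat) = P(Species)·P(Habitat). For instance P(Species=sp2) = 0.100, P(Habitat=forest) = 0.100, and 0.100×0.100 = 0.010 matches the joint entry. So Species and Habitat are independent.

yes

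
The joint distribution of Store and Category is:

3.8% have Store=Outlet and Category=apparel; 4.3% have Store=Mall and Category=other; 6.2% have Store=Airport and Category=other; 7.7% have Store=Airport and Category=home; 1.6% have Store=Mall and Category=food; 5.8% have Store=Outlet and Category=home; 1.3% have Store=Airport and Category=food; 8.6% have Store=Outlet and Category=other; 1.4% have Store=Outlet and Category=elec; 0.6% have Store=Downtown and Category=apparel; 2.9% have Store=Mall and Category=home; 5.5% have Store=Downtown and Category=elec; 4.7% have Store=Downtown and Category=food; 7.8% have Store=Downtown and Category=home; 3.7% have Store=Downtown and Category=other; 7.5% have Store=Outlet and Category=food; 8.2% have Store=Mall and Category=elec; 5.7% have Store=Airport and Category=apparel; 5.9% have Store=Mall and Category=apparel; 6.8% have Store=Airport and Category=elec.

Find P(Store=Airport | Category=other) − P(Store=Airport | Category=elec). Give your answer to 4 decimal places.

P(Category=other) = 0.037 + 0.043 + 0.062 + 0.086 = 0.228; P(Store=Airport | Category=other) = 0.062/0.228 = 0.27193.
P(Category=elec) = 0.055 + 0.082 + 0.068 + 0.014 = 0.219; P(Store=Airport | Category=elec) = 0.068/0.219 = 0.31050.
Difference = -0.0386.

-0.0386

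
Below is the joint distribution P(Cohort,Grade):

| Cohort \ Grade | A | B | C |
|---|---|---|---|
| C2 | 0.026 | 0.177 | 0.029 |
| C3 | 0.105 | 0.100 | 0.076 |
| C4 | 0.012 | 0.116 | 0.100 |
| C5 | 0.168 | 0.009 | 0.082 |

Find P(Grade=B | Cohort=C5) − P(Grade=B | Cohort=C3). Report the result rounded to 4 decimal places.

P(Cohort=C5) = 0.168 + 0.009 + 0.082 = 0.259; P(Grade=B | Cohort=C5) = 0.009/0.259 = 0.03475.
P(Cohort=C3) = 0.105 + 0.100 + 0.076 = 0.281; P(Grade=B | Cohort=C3) = 0.100/0.281 = 0.35587.
Difference = -0.3211.

-0.3211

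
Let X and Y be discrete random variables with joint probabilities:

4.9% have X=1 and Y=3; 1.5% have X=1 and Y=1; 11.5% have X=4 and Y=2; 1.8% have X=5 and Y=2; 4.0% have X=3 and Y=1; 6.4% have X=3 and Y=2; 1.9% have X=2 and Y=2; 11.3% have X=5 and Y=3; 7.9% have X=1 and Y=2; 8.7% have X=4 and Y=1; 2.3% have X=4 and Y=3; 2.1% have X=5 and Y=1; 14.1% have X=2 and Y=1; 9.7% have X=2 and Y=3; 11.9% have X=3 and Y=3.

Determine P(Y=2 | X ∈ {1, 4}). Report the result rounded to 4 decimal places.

P(X=1) = 0.015 + 0.079 + 0.049 = 0.143.
P(X=4) = 0.087 + 0.115 + 0.023 = 0.225.
P(X ∈ {1, 4}) = 0.143 + 0.225 = 0.368; P(Y=2, X ∈ {1, 4}) = 0.079 + 0.115 = 0.194.
P(Y=2 | X ∈ {1, 4}) = 0.194/0.368 = 0.5272.

0.5272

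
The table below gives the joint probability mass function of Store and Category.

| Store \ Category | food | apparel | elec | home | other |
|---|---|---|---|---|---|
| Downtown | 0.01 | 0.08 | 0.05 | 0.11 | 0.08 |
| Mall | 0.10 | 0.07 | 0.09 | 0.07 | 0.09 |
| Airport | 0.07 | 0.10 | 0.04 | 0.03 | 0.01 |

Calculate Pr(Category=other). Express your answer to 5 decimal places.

0.18000

P(Category=other) = 0.08 + 0.09 + 0.01 = 0.18.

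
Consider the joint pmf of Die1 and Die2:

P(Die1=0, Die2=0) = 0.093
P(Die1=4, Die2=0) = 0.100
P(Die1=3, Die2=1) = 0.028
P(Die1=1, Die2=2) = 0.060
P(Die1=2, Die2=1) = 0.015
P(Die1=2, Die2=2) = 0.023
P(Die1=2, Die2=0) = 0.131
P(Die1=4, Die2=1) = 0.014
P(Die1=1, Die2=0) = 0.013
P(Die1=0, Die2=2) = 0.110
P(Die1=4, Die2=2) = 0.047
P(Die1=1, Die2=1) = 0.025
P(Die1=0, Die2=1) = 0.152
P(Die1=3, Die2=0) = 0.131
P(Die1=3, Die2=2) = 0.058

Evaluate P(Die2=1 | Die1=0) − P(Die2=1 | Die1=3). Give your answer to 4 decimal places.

0.2991

P(Die1=0) = 0.093 + 0.152 + 0.110 = 0.355; P(Die2=1 | Die1=0) = 0.152/0.355 = 0.42817.
P(Die1=3) = 0.131 + 0.028 + 0.058 = 0.217; P(Die2=1 | Die1=3) = 0.028/0.217 = 0.12903.
Difference = 0.2991.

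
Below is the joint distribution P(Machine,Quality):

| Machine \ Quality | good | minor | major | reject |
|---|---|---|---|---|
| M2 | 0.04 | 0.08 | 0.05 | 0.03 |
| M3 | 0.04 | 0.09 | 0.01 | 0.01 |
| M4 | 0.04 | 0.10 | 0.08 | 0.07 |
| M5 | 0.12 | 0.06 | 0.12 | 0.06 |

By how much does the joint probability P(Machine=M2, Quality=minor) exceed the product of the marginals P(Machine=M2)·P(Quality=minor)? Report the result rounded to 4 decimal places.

P(Machine=M2) = 0.04 + 0.08 + 0.05 + 0.03 = 0.20.
P(Quality=minor) = 0.08 + 0.09 + 0.10 + 0.06 = 0.33.
P(Machine=M2, Quality=minor) − P(Machine=M2)P(Quality=minor) = 0.08 − 0.20×0.33 = 0.0140.

0.0140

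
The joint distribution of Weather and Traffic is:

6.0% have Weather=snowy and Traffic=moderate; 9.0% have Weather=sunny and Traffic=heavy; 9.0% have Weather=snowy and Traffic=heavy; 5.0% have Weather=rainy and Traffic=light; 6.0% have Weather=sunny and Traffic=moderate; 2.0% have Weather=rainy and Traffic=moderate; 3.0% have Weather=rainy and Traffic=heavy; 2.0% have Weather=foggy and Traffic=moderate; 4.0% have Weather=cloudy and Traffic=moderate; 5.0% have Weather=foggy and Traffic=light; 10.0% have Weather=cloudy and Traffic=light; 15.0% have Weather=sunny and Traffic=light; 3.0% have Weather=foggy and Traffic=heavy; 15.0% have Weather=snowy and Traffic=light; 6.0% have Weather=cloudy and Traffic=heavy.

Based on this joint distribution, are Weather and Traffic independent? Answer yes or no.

Every cell satisfies P(Weather,Traffic) = P(Weather)·P(Traffic). For instance P(Weather=rainy) = 0.100, P(Traffic=light) = 0.500, and 0.100×0.500 = 0.050 matches the joint entry. So Weather and Traffic are independent.

yes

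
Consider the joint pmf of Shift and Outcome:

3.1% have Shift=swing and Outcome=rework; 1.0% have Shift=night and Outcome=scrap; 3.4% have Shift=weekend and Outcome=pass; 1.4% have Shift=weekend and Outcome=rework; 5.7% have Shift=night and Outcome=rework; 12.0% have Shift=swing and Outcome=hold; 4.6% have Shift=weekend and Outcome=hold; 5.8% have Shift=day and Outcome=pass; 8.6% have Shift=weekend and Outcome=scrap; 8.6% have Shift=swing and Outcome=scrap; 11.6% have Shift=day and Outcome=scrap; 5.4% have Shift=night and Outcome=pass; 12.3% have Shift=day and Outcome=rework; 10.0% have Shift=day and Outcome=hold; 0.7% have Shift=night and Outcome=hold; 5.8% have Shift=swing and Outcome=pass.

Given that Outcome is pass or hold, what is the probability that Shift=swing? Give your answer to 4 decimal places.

0.3732

P(Outcome=pass) = 0.058 + 0.058 + 0.054 + 0.034 = 0.204.
P(Outcome=hold) = 0.100 + 0.120 + 0.007 + 0.046 = 0.273.
P(Outcome ∈ {pass, hold}) = 0.204 + 0.273 = 0.477; P(Shift=swing, Outcome ∈ {pass, hold}) = 0.058 + 0.120 = 0.178.
P(Shift=swing | Outcome ∈ {pass, hold}) = 0.178/0.477 = 0.3732.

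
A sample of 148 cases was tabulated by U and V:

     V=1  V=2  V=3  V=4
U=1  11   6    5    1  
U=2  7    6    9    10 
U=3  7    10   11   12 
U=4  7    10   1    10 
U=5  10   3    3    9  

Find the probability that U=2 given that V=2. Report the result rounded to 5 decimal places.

Total with V=2: 6 + 6 + 10 + 10 + 3 = 35.
P(U=2 | V=2) = 6/35 = 0.17143.

0.17143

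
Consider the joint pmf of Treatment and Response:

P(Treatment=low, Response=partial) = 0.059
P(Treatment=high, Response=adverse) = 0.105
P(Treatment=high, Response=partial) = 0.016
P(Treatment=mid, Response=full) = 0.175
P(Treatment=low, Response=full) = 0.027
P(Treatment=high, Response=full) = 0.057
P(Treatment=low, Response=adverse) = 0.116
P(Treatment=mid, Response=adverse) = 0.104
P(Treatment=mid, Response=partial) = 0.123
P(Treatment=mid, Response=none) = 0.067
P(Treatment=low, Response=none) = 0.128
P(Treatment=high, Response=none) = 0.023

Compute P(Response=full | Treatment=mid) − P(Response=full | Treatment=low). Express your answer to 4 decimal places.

P(Treatment=mid) = 0.067 + 0.123 + 0.175 + 0.104 = 0.469; P(Response=full | Treatment=mid) = 0.175/0.469 = 0.37313.
P(Treatment=low) = 0.128 + 0.059 + 0.027 + 0.116 = 0.330; P(Response=full | Treatment=low) = 0.027/0.330 = 0.08182.
Difference = 0.2913.

0.2913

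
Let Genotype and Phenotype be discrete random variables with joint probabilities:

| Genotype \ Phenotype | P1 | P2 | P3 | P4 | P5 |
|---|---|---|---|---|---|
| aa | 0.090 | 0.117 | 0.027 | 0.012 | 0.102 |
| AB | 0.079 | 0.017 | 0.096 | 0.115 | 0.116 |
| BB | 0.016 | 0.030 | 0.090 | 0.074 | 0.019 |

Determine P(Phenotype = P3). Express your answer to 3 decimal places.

P(Phenotype=P3) = 0.027 + 0.096 + 0.090 = 0.213.

0.213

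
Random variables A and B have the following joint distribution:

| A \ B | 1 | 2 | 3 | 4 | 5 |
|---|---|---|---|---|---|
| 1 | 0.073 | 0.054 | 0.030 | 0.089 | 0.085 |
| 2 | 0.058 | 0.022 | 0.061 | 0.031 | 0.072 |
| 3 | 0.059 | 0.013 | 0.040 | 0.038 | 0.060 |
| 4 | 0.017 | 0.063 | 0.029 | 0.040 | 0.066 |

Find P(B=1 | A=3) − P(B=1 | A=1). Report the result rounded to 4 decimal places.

P(A=3) = 0.059 + 0.013 + 0.040 + 0.038 + 0.060 = 0.210; P(B=1 | A=3) = 0.059/0.210 = 0.28095.
P(A=1) = 0.073 + 0.054 + 0.030 + 0.089 + 0.085 = 0.331; P(B=1 | A=1) = 0.073/0.331 = 0.22054.
Difference = 0.0604.

0.0604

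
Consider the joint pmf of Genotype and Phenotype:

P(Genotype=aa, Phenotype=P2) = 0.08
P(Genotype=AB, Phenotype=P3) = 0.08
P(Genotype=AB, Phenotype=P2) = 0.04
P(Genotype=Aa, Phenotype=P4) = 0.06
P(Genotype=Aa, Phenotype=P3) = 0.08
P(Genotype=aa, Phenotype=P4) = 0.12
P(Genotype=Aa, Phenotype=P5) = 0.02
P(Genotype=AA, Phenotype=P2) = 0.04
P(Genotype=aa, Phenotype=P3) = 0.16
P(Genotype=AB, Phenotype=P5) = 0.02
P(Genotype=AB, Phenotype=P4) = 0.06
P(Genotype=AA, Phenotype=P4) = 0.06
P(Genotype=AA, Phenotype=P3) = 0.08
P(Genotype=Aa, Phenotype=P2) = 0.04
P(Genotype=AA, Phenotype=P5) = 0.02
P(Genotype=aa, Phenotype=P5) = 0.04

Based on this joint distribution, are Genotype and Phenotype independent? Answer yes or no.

yes

Every cell satisfies P(Genotype,Phenotype) = P(Genotype)·P(Phenotype). For instance P(Genotype=aa) = 0.40, P(Phenotype=P5) = 0.10, and 0.40×0.10 = 0.04 matches the joint entry. So Genotype and Phenotype are independent.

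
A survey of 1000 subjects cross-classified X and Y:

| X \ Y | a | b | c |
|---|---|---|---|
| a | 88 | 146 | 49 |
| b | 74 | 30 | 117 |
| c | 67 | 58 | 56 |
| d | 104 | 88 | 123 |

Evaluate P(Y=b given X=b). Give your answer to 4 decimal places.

Total with X=b: 74 + 30 + 117 = 221.
P(Y=b | X=b) = 30/221 = 0.1357.

0.1357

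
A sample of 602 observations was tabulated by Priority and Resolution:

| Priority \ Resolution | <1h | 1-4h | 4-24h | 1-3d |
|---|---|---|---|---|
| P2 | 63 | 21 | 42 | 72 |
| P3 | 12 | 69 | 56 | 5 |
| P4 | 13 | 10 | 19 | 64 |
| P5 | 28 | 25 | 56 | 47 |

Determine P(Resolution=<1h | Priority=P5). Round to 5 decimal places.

0.17949

Total with Priority=P5: 28 + 25 + 56 + 47 = 156.
P(Resolution=<1h | Priority=P5) = 28/156 = 0.17949.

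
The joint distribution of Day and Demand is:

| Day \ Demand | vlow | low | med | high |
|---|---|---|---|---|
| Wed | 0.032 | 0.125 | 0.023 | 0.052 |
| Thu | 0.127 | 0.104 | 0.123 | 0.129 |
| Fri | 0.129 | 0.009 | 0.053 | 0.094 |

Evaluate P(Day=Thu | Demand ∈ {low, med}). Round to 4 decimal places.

0.5195

P(Demand=low) = 0.125 + 0.104 + 0.009 = 0.238.
P(Demand=med) = 0.023 + 0.123 + 0.053 = 0.199.
P(Demand ∈ {low, med}) = 0.238 + 0.199 = 0.437; P(Day=Thu, Demand ∈ {low, med}) = 0.104 + 0.123 = 0.227.
P(Day=Thu | Demand ∈ {low, med}) = 0.227/0.437 = 0.5195.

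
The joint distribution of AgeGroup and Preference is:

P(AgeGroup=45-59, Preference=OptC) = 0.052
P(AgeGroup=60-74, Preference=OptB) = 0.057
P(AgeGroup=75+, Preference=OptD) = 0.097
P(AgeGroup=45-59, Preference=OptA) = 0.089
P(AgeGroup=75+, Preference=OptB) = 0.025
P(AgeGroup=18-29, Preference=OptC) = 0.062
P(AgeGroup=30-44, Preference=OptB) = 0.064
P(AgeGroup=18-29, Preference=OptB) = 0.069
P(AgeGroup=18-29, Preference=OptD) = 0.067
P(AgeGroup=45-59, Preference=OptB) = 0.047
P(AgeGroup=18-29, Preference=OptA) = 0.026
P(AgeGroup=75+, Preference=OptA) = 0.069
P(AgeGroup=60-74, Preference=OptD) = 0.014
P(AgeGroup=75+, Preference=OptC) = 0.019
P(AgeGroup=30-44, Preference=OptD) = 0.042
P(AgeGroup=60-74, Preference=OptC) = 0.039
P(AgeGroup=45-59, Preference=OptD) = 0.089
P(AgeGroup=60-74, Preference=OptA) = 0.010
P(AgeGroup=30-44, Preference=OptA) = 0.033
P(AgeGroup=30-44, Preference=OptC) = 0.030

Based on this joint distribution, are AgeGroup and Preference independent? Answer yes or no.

P(AgeGroup=75+) = 0.210 and P(Preference=OptD) = 0.309, so their product is 0.06489, but P(AgeGroup=75+, Preference=OptD) = 0.097. Since these differ, AgeGroup and Preference are not independent.

no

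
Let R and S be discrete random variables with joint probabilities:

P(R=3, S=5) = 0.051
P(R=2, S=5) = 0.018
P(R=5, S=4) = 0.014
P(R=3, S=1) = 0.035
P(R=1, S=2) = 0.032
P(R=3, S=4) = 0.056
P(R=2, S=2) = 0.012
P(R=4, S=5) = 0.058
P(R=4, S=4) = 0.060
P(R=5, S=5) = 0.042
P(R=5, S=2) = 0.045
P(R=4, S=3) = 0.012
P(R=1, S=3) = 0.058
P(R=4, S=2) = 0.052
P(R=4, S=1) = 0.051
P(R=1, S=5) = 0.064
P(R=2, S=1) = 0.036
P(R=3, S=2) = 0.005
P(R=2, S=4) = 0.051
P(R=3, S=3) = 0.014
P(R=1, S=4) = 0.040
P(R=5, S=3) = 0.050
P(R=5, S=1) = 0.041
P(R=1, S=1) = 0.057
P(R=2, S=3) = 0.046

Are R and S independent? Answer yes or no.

no

P(R=4) = 0.233 and P(S=3) = 0.180, so their product is 0.04194, but P(R=4, S=3) = 0.012. Since these differ, R and S are not independent.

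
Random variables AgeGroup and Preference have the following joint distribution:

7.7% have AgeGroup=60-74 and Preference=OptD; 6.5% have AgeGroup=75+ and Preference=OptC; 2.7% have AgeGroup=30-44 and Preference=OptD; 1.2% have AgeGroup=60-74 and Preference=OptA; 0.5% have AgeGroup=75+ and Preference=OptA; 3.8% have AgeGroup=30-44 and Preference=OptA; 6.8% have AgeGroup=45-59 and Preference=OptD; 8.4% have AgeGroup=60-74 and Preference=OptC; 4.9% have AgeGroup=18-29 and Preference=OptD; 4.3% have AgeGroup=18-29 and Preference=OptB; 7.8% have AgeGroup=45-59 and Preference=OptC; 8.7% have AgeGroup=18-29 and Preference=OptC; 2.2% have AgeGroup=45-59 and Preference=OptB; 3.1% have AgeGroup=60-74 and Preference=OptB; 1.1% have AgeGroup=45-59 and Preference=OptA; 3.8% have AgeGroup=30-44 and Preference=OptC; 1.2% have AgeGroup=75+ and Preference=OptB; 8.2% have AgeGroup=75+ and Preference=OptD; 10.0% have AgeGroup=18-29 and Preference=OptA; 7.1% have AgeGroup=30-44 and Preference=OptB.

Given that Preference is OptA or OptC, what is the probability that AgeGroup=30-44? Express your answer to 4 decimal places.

0.1467

P(Preference=OptA) = 0.100 + 0.038 + 0.011 + 0.012 + 0.005 = 0.166.
P(Preference=OptC) = 0.087 + 0.038 + 0.078 + 0.084 + 0.065 = 0.352.
P(Preference ∈ {OptA, OptC}) = 0.166 + 0.352 = 0.518; P(AgeGroup=30-44, Preference ∈ {OptA, OptC}) = 0.038 + 0.038 = 0.076.
P(AgeGroup=30-44 | Preference ∈ {OptA, OptC}) = 0.076/0.518 = 0.1467.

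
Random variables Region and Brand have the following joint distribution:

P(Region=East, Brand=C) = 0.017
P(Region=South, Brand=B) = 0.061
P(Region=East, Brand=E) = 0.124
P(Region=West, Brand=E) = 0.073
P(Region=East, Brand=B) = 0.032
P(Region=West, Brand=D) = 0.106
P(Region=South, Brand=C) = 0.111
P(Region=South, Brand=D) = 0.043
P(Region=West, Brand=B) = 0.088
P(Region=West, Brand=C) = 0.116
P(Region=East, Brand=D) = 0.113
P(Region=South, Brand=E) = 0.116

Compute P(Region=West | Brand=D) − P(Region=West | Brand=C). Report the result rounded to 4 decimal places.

P(Brand=D) = 0.043 + 0.113 + 0.106 = 0.262; P(Region=West | Brand=D) = 0.106/0.262 = 0.40458.
P(Brand=C) = 0.111 + 0.017 + 0.116 = 0.244; P(Region=West | Brand=C) = 0.116/0.244 = 0.47541.
Difference = -0.0708.

-0.0708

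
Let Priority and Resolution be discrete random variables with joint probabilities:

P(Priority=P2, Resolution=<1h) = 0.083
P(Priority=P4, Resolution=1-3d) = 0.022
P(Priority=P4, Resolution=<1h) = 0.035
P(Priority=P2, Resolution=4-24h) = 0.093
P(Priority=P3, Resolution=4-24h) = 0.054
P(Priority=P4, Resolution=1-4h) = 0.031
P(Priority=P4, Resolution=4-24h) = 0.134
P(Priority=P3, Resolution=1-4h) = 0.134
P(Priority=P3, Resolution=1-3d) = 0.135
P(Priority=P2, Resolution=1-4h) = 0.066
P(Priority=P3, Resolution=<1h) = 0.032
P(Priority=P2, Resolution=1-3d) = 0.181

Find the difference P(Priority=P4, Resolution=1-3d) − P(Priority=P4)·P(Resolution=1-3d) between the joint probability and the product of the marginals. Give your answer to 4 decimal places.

P(Priority=P4) = 0.035 + 0.031 + 0.134 + 0.022 = 0.222.
P(Resolution=1-3d) = 0.181 + 0.135 + 0.022 = 0.338.
P(Priority=P4, Resolution=1-3d) − P(Priority=P4)P(Resolution=1-3d) = 0.022 − 0.222×0.338 = -0.0530.

-0.0530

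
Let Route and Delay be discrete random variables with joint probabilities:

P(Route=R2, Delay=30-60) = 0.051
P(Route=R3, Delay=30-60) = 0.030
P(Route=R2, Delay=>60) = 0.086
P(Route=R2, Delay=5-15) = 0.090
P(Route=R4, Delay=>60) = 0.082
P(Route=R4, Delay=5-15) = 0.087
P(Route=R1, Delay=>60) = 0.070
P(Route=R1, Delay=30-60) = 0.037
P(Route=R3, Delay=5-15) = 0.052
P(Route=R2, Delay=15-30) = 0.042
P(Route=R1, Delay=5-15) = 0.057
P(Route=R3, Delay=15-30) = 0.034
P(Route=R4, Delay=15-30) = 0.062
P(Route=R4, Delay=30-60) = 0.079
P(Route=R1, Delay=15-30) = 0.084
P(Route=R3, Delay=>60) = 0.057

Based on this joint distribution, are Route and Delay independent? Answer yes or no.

no

P(Route=R1) = 0.248 and P(Delay=15-30) = 0.222, so their product is 0.05506, but P(Route=R1, Delay=15-30) = 0.084. Since these differ, Route and Delay are not independent.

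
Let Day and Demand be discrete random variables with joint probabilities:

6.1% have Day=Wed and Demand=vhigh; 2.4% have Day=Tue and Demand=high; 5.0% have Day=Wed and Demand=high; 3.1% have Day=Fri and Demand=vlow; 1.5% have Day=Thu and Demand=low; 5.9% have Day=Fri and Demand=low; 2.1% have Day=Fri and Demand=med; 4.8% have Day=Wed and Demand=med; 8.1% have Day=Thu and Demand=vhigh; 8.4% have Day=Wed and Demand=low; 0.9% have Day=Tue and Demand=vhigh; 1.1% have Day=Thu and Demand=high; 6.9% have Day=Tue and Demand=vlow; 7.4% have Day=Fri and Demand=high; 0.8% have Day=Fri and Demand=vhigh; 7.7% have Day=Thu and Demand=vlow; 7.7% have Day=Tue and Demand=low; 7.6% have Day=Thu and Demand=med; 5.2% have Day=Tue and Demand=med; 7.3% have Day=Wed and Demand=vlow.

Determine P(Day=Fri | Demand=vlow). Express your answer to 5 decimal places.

P(Demand=vlow) = 0.069 + 0.073 + 0.077 + 0.031 = 0.250.
P(Day=Fri | Demand=vlow) = 0.031/0.250 = 0.12400.

0.12400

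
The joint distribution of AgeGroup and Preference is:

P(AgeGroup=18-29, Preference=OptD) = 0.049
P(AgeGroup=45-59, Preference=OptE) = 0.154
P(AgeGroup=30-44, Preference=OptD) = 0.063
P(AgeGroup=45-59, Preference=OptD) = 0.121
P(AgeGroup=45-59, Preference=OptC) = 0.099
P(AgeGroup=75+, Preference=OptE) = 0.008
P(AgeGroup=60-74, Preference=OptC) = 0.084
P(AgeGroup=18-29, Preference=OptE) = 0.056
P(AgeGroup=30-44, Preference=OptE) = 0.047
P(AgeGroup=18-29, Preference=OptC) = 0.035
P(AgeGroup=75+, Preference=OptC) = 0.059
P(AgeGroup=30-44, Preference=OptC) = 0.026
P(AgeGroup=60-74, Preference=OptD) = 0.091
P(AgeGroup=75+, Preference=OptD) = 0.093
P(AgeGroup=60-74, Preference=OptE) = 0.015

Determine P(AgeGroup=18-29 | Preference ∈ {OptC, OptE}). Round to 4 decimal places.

P(Preference=OptC) = 0.035 + 0.026 + 0.099 + 0.084 + 0.059 = 0.303.
P(Preference=OptE) = 0.056 + 0.047 + 0.154 + 0.015 + 0.008 = 0.280.
P(Preference ∈ {OptC, OptE}) = 0.303 + 0.280 = 0.583; P(AgeGroup=18-29, Preference ∈ {OptC, OptE}) = 0.035 + 0.056 = 0.091.
P(AgeGroup=18-29 | Preference ∈ {OptC, OptE}) = 0.091/0.583 = 0.1561.

0.1561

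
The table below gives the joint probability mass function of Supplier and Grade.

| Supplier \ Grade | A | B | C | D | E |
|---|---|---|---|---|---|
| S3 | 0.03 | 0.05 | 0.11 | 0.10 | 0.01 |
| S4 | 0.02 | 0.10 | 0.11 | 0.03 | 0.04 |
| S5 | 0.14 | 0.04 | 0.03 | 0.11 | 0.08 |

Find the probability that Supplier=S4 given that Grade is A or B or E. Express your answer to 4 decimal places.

0.3137

P(Grade=A) = 0.03 + 0.02 + 0.14 = 0.19.
P(Grade=B) = 0.05 + 0.10 + 0.04 = 0.19.
P(Grade=E) = 0.01 + 0.04 + 0.08 = 0.13.
P(Grade ∈ {A, B, E}) = 0.19 + 0.19 + 0.13 = 0.51; P(Supplier=S4, Grade ∈ {A, B, E}) = 0.02 + 0.10 + 0.04 = 0.16.
P(Supplier=S4 | Grade ∈ {A, B, E}) = 0.16/0.51 = 0.3137.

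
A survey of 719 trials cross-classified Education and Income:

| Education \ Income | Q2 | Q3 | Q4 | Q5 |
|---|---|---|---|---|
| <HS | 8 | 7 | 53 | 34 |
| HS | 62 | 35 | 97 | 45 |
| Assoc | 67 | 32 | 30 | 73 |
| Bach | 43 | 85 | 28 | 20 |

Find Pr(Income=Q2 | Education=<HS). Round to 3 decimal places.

0.078

Total with Education=<HS: 8 + 7 + 53 + 34 = 102.
P(Income=Q2 | Education=<HS) = 8/102 = 0.078.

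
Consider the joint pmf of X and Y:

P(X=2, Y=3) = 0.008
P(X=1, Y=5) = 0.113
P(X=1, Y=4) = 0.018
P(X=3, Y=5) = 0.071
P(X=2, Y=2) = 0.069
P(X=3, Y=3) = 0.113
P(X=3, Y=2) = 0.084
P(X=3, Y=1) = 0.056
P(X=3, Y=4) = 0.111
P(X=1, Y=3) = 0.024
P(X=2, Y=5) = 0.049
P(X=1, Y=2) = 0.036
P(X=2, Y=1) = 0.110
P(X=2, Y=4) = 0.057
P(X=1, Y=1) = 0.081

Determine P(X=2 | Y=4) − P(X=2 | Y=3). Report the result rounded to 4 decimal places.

0.2513

P(Y=4) = 0.018 + 0.057 + 0.111 = 0.186; P(X=2 | Y=4) = 0.057/0.186 = 0.30645.
P(Y=3) = 0.024 + 0.008 + 0.113 = 0.145; P(X=2 | Y=3) = 0.008/0.145 = 0.05517.
Difference = 0.2513.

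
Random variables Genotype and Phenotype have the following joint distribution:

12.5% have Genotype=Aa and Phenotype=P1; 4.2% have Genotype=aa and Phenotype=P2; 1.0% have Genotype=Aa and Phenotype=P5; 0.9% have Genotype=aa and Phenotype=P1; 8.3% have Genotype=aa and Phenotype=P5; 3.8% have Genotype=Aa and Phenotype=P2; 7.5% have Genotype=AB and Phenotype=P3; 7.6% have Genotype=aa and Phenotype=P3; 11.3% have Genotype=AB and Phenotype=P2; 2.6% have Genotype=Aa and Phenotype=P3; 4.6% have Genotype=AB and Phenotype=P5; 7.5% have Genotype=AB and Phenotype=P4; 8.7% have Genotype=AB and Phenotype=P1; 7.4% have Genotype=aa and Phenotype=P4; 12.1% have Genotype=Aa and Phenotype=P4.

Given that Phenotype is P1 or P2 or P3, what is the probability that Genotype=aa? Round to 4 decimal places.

P(Phenotype=P1) = 0.125 + 0.009 + 0.087 = 0.221.
P(Phenotype=P2) = 0.038 + 0.042 + 0.113 = 0.193.
P(Phenotype=P3) = 0.026 + 0.076 + 0.075 = 0.177.
P(Phenotype ∈ {P1, P2, P3}) = 0.221 + 0.193 + 0.177 = 0.591; P(Genotype=aa, Phenotype ∈ {P1, P2, P3}) = 0.009 + 0.042 + 0.076 = 0.127.
P(Genotype=aa | Phenotype ∈ {P1, P2, P3}) = 0.127/0.591 = 0.2149.

0.2149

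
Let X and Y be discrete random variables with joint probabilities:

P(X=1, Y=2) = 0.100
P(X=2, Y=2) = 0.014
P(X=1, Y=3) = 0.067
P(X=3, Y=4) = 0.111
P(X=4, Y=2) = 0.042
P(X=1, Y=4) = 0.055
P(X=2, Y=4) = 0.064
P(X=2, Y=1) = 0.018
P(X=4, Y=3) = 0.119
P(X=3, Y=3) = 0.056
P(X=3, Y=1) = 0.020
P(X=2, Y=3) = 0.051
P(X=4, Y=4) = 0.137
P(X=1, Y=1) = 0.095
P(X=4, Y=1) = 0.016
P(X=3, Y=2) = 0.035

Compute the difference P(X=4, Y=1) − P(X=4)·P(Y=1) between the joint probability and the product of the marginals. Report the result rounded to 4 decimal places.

P(X=4) = 0.016 + 0.042 + 0.119 + 0.137 = 0.314.
P(Y=1) = 0.095 + 0.018 + 0.020 + 0.016 = 0.149.
P(X=4, Y=1) − P(X=4)P(Y=1) = 0.016 − 0.314×0.149 = -0.0308.

-0.0308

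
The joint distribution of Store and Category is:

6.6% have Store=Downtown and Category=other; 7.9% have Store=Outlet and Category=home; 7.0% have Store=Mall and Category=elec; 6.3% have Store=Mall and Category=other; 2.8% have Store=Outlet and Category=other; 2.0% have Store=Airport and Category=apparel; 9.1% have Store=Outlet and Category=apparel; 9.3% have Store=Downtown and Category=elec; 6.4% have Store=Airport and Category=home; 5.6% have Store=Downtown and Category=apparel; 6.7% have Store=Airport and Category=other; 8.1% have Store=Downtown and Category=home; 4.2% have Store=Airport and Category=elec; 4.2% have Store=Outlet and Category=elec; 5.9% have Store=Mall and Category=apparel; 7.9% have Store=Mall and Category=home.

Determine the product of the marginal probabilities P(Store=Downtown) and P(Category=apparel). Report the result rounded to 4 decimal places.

P(Store=Downtown) = 0.056 + 0.093 + 0.081 + 0.066 = 0.296.
P(Category=apparel) = 0.056 + 0.059 + 0.020 + 0.091 = 0.226.
Product: 0.296 × 0.226 = 0.0669.

0.0669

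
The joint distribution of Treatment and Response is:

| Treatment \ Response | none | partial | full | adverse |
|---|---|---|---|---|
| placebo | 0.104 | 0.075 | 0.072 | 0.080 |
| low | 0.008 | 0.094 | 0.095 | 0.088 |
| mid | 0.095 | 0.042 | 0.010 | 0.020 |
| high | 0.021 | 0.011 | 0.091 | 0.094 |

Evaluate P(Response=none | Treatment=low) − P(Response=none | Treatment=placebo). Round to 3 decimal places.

P(Treatment=low) = 0.008 + 0.094 + 0.095 + 0.088 = 0.285; P(Response=none | Treatment=low) = 0.008/0.285 = 0.0281.
P(Treatment=placebo) = 0.104 + 0.075 + 0.072 + 0.080 = 0.331; P(Response=none | Treatment=placebo) = 0.104/0.331 = 0.3142.
Difference = -0.286.

-0.286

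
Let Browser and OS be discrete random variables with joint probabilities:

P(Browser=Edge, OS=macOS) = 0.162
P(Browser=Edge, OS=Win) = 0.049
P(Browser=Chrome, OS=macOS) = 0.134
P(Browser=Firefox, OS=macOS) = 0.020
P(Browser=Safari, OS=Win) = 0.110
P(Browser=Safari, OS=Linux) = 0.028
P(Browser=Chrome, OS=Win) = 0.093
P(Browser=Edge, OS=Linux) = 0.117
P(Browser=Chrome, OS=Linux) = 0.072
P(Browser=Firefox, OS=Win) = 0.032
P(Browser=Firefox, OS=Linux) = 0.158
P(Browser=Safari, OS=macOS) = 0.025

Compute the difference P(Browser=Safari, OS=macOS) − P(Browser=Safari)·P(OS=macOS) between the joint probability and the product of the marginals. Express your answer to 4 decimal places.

P(Browser=Safari) = 0.110 + 0.025 + 0.028 = 0.163.
P(OS=macOS) = 0.134 + 0.020 + 0.025 + 0.162 = 0.341.
P(Browser=Safari, OS=macOS) − P(Browser=Safari)P(OS=macOS) = 0.025 − 0.163×0.341 = -0.0306.

-0.0306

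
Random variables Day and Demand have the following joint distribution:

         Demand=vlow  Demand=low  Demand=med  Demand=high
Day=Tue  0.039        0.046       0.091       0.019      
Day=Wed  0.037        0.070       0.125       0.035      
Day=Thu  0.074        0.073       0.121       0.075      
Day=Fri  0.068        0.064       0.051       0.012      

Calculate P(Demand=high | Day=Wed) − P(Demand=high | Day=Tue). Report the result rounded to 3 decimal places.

0.034

P(Day=Wed) = 0.037 + 0.070 + 0.125 + 0.035 = 0.267; P(Demand=high | Day=Wed) = 0.035/0.267 = 0.1311.
P(Day=Tue) = 0.039 + 0.046 + 0.091 + 0.019 = 0.195; P(Demand=high | Day=Tue) = 0.019/0.195 = 0.0974.
Difference = 0.034.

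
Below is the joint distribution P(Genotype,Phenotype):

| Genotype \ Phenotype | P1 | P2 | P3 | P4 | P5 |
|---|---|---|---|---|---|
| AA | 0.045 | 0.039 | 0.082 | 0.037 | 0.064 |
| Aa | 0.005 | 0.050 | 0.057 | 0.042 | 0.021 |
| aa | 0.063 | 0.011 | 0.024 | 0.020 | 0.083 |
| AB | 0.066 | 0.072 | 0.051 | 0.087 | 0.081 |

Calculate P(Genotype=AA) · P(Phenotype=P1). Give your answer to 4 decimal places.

0.0478

P(Genotype=AA) = 0.045 + 0.039 + 0.082 + 0.037 + 0.064 = 0.267.
P(Phenotype=P1) = 0.045 + 0.005 + 0.063 + 0.066 = 0.179.
Product: 0.267 × 0.179 = 0.0478.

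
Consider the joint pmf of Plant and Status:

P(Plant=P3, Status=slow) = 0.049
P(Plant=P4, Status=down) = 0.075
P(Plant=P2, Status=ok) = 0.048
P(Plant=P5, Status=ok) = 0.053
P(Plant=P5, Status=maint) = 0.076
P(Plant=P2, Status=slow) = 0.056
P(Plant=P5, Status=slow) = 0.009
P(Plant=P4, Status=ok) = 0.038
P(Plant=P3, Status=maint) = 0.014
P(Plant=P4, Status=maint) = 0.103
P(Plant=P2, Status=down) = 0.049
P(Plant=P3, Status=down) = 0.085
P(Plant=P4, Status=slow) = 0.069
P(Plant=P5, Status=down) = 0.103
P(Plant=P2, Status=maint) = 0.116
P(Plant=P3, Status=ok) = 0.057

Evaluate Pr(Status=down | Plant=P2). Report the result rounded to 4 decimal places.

0.1822

P(Plant=P2) = 0.048 + 0.056 + 0.049 + 0.116 = 0.269.
P(Status=down | Plant=P2) = 0.049/0.269 = 0.1822.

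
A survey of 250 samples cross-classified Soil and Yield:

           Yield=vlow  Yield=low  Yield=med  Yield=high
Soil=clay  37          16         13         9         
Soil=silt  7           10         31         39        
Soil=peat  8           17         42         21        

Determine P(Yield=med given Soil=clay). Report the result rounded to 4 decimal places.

0.1733

Total with Soil=clay: 37 + 16 + 13 + 9 = 75.
P(Yield=med | Soil=clay) = 13/75 = 0.1733.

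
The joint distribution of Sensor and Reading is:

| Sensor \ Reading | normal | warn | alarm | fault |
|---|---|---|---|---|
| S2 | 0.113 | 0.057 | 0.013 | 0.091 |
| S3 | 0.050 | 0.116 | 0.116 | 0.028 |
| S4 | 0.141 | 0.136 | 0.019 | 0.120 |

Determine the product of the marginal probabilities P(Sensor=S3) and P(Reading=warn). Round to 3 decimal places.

P(Sensor=S3) = 0.050 + 0.116 + 0.116 + 0.028 = 0.310.
P(Reading=warn) = 0.057 + 0.116 + 0.136 = 0.309.
Product: 0.310 × 0.309 = 0.096.

0.096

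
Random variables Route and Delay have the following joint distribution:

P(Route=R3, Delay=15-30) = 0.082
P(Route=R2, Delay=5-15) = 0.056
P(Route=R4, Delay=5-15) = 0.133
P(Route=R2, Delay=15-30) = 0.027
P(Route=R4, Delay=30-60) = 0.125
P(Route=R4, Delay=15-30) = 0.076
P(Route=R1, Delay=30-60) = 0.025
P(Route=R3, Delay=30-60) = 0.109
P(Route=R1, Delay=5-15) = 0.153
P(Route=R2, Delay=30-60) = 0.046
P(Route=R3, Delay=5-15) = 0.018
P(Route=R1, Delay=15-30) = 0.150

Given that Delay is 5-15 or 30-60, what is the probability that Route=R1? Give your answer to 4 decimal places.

P(Delay=5-15) = 0.153 + 0.056 + 0.018 + 0.133 = 0.360.
P(Delay=30-60) = 0.025 + 0.046 + 0.109 + 0.125 = 0.305.
P(Delay ∈ {5-15, 30-60}) = 0.360 + 0.305 = 0.665; P(Route=R1, Delay ∈ {5-15, 30-60}) = 0.153 + 0.025 = 0.178.
P(Route=R1 | Delay ∈ {5-15, 30-60}) = 0.178/0.665 = 0.2677.

0.2677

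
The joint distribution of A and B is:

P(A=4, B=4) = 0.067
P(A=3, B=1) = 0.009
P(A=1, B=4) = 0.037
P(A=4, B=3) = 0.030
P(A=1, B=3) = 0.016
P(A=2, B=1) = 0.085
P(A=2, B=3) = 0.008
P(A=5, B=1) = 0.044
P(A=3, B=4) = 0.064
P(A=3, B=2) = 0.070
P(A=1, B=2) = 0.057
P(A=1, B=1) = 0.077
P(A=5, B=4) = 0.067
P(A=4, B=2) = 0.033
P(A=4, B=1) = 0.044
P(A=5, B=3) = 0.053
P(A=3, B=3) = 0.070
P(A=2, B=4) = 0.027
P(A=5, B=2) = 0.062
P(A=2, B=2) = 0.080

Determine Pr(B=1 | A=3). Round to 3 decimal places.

P(A=3) = 0.009 + 0.070 + 0.070 + 0.064 = 0.213.
P(B=1 | A=3) = 0.009/0.213 = 0.042.

0.042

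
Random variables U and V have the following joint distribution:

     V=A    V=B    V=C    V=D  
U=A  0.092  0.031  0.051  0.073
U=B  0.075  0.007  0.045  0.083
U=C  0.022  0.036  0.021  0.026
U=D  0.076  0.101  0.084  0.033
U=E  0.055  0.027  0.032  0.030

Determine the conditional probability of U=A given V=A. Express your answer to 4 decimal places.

0.2875

P(V=A) = 0.092 + 0.075 + 0.022 + 0.076 + 0.055 = 0.320.
P(U=A | V=A) = 0.092/0.320 = 0.2875.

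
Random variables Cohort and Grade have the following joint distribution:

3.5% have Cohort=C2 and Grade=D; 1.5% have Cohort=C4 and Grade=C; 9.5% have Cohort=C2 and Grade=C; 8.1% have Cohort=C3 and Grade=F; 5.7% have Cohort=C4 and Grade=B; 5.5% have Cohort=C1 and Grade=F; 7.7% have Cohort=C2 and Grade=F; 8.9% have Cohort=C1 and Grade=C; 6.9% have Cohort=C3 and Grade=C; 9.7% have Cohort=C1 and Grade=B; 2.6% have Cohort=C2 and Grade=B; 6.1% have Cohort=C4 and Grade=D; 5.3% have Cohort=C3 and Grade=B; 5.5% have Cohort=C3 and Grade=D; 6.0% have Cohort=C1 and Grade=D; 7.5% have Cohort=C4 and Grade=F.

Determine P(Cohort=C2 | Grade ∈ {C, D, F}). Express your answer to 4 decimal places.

0.2699

P(Grade=C) = 0.089 + 0.095 + 0.069 + 0.015 = 0.268.
P(Grade=D) = 0.060 + 0.035 + 0.055 + 0.061 = 0.211.
P(Grade=F) = 0.055 + 0.077 + 0.081 + 0.075 = 0.288.
P(Grade ∈ {C, D, F}) = 0.268 + 0.211 + 0.288 = 0.767; P(Cohort=C2, Grade ∈ {C, D, F}) = 0.095 + 0.035 + 0.077 = 0.207.
P(Cohort=C2 | Grade ∈ {C, D, F}) = 0.207/0.767 = 0.2699.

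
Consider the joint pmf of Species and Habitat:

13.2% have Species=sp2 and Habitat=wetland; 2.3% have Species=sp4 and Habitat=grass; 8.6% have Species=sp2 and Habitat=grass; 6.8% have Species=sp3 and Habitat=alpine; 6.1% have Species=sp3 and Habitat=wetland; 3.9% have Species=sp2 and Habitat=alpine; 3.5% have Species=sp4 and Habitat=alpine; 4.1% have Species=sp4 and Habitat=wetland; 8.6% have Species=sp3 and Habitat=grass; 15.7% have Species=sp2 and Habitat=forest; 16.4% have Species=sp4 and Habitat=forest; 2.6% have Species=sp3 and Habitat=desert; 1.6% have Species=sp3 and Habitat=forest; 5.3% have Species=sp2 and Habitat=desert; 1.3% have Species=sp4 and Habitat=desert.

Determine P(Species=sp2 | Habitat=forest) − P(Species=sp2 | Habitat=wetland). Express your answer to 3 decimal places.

P(Habitat=forest) = 0.157 + 0.016 + 0.164 = 0.337; P(Species=sp2 | Habitat=forest) = 0.157/0.337 = 0.4659.
P(Habitat=wetland) = 0.132 + 0.061 + 0.041 = 0.234; P(Species=sp2 | Habitat=wetland) = 0.132/0.234 = 0.5641.
Difference = -0.098.

-0.098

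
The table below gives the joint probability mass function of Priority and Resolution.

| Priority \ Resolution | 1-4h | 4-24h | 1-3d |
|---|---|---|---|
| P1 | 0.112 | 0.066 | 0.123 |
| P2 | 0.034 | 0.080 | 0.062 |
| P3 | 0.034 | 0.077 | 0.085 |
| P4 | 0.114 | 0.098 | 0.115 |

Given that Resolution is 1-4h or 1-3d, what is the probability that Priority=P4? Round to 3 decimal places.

P(Resolution=1-4h) = 0.112 + 0.034 + 0.034 + 0.114 = 0.294.
P(Resolution=1-3d) = 0.123 + 0.062 + 0.085 + 0.115 = 0.385.
P(Resolution ∈ {1-4h, 1-3d}) = 0.294 + 0.385 = 0.679; P(Priority=P4, Resolution ∈ {1-4h, 1-3d}) = 0.114 + 0.115 = 0.229.
P(Priority=P4 | Resolution ∈ {1-4h, 1-3d}) = 0.229/0.679 = 0.337.

0.337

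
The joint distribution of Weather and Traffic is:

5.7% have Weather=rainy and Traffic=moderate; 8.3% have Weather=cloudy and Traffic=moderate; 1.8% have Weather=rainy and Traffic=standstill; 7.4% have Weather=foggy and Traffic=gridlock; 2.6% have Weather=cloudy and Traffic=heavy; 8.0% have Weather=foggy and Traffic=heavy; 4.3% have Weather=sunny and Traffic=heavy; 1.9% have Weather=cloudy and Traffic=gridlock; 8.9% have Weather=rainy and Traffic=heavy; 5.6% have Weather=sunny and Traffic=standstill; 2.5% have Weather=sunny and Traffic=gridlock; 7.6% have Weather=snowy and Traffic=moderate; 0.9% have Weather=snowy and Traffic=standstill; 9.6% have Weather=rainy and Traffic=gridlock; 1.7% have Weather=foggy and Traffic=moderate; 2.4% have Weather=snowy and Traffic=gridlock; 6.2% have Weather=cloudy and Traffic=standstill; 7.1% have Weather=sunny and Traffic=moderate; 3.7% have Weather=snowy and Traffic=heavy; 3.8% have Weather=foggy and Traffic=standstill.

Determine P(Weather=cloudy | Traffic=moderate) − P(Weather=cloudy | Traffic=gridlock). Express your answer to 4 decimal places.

0.1932

P(Traffic=moderate) = 0.071 + 0.083 + 0.057 + 0.076 + 0.017 = 0.304; P(Weather=cloudy | Traffic=moderate) = 0.083/0.304 = 0.27303.
P(Traffic=gridlock) = 0.025 + 0.019 + 0.096 + 0.024 + 0.074 = 0.238; P(Weather=cloudy | Traffic=gridlock) = 0.019/0.238 = 0.07983.
Difference = 0.1932.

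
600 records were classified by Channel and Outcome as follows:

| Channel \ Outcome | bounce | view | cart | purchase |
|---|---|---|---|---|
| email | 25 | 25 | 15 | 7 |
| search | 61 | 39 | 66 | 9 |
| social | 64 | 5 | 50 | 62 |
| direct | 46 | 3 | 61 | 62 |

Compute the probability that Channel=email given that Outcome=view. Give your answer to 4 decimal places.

Total with Outcome=view: 25 + 39 + 5 + 3 = 72.
P(Channel=email | Outcome=view) = 25/72 = 0.3472.

0.3472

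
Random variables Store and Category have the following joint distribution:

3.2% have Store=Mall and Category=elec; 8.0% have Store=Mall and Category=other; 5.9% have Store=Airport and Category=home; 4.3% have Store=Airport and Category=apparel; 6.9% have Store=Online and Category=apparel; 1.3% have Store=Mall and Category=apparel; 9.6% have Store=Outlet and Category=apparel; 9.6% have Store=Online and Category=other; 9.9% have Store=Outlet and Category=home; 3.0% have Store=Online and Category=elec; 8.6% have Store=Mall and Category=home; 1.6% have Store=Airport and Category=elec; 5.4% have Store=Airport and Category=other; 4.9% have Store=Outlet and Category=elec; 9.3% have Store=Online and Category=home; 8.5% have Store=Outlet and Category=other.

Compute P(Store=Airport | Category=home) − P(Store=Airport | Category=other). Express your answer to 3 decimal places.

0.004

P(Category=home) = 0.086 + 0.059 + 0.099 + 0.093 = 0.337; P(Store=Airport | Category=home) = 0.059/0.337 = 0.1751.
P(Category=other) = 0.080 + 0.054 + 0.085 + 0.096 = 0.315; P(Store=Airport | Category=other) = 0.054/0.315 = 0.1714.
Difference = 0.004.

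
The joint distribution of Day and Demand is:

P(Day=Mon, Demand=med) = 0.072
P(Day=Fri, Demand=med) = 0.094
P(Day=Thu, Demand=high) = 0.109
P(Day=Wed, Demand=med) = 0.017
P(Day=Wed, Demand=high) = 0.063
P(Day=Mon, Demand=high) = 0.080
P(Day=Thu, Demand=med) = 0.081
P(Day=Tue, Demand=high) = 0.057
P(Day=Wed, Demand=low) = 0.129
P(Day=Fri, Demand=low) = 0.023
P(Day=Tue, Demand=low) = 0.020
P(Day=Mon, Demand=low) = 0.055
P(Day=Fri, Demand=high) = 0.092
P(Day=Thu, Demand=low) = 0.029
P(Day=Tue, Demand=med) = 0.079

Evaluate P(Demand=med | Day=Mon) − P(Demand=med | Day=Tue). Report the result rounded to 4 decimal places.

-0.1586

P(Day=Mon) = 0.055 + 0.072 + 0.080 = 0.207; P(Demand=med | Day=Mon) = 0.072/0.207 = 0.34783.
P(Day=Tue) = 0.020 + 0.079 + 0.057 = 0.156; P(Demand=med | Day=Tue) = 0.079/0.156 = 0.50641.
Difference = -0.1586.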